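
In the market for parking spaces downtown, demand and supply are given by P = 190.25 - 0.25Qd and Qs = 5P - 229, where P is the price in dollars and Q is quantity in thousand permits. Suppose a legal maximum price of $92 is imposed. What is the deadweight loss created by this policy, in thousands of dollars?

Rearranging demand gives Qd = 761 - 4P. Equilibrium: 761 - 4P = 5P - 229, so 990 = 9P and P* = 110, Q* = 321.
The ceiling of 92 is below the equilibrium price 110, so it binds.
At P = 92: Qd = 761 - 4·92 = 393 and Qs = 5·92 - 229 = 231.
Quantity traded falls to 231. At Q = 231 the demand price is (761 - 231)/4 = 132.5 and the supply price is (229 + 231)/5 = 92.
Deadweight loss = ½ · (132.5 - 92) · (321 - 231) = ½ · 40.5 · 90 = 1822.5.

1822.5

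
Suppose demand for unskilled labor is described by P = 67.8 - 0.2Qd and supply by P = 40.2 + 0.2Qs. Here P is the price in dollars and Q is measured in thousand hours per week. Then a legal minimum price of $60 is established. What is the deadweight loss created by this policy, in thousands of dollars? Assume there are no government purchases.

180

Rearranging demand gives Qd = 339 - 5P; rearranging supply gives Qs = 5P - 201. Without the control the market clears where 339 - 5P = 5P - 201, i.e. P* = 54 and Q* = 69.
The floor of 60 is above the equilibrium price 54, so it binds.
At P = 60: Qd = 339 - 5·60 = 39 and Qs = 5·60 - 201 = 99.
Quantity traded falls to 39. At Q = 39 the demand price is (339 - 39)/5 = 60 and the supply price is (201 + 39)/5 = 48.
Deadweight loss = ½ · (60 - 48) · (69 - 39) = ½ · 12 · 30 = 180.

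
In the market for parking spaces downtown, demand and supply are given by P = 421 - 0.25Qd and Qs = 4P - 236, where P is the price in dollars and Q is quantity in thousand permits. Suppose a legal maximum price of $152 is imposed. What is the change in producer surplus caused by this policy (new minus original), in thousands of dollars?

-48224

Rearranging demand gives Qd = 1684 - 4P. Without the control the market clears where 1684 - 4P = 4P - 236, i.e. P* = 240 and Q* = 724.
Since 152 < 240, the ceiling is binding.
At P = 152: Qd = 1684 - 4·152 = 1076 and Qs = 4·152 - 236 = 372.
Producer surplus without the control is ½ · (240 - 59) · 724 = 65522.
With the ceiling, producers sell 372 units at 152, so PS = ½ · (152 - 59) · 372 = 17298.
Change in producer surplus = 17298 - 65522 = -48224.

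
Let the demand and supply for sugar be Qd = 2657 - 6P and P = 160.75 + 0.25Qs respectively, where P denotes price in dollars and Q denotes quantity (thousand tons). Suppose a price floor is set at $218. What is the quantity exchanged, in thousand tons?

677

Rearranging supply gives Qs = 4P - 643. In a free market, 2657 - 6P = 4P - 643 gives the equilibrium P* = 330, Q* = 677.
Since 218 is below P* = 330, the floor does not bind and the free-market outcome prevails.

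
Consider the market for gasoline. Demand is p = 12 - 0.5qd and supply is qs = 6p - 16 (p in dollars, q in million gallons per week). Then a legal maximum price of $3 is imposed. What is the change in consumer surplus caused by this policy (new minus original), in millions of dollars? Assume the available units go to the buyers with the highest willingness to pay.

Rearranging demand gives qd = 24 - 2p. In a free market, 24 - 2p = 6p - 16 gives the equilibrium p* = 5, q* = 14.
Since 3 < 5, the ceiling is binding.
At p = 3: qd = 24 - 2·3 = 18 and qs = 6·3 - 16 = 2.
Consumer surplus without the control is ½ · (12 - 5) · 14 = 49.
With the ceiling, 2 units are sold at 3 (assume they go to the highest-value buyers). The demand price at q = 2 is 11, so CS = ½ · [(12 - 3) + (11 - 3)] · 2 = 17.
Change in consumer surplus = 17 - 49 = -32.

-32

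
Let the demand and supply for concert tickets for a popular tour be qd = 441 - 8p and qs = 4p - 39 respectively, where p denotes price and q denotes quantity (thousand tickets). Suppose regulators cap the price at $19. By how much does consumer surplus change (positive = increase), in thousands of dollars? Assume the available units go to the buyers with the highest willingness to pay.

336

Setting quantity demanded equal to quantity supplied, 441 - 8p = 4p - 39, gives p* = 40 and q* = 121.
The ceiling of 19 is below the equilibrium price 40, so it binds.
At p = 19: qd = 441 - 8·19 = 289 and qs = 4·19 - 39 = 37.
Consumer surplus without the control is ½ · (55.125 - 40) · 121 = 915.0625.
With the ceiling, 37 units are sold at 19 (assume they go to the highest-value buyers). The demand price at q = 37 is 50.5, so CS = ½ · [(55.125 - 19) + (50.5 - 19)] · 37 = 1251.0625.
Change in consumer surplus = 1251.0625 - 915.0625 = 336.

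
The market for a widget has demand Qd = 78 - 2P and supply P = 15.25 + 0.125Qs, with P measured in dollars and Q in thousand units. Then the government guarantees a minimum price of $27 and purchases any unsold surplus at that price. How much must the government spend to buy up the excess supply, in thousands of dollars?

Rearranging supply gives Qs = 8P - 122. Without the control the market clears where 78 - 2P = 8P - 122, i.e. P* = 20 and Q* = 38.
The floor of 27 is above the equilibrium price 20, so it binds.
At P = 27: Qd = 78 - 2·27 = 24 and Qs = 8·27 - 122 = 94.
Surplus = Qs - Qd = 70.
Government expenditure = surplus × support price = 70 × 27 = 1890.

1890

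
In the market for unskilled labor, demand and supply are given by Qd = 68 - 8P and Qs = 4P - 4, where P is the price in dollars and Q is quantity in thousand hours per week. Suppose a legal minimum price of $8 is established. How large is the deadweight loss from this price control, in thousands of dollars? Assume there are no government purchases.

Setting quantity demanded equal to quantity supplied, 68 - 8P = 4P - 4, gives P* = 6 and Q* = 20.
Since 8 > 6, the floor is binding.
At P = 8: Qd = 68 - 8·8 = 4 and Qs = 4·8 - 4 = 28.
Quantity traded falls to 4. At Q = 4 the demand price is (68 - 4)/8 = 8 and the supply price is (4 + 4)/4 = 2.
Deadweight loss = ½ · (8 - 2) · (20 - 4) = ½ · 6 · 16 = 48.

48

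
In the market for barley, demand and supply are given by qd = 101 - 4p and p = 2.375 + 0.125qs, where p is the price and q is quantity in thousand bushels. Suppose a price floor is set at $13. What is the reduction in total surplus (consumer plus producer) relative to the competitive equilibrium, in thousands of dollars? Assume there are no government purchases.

27

Rearranging supply gives qs = 8p - 19. Setting quantity demanded equal to quantity supplied, 101 - 4p = 8p - 19, gives p* = 10 and q* = 61.
The floor of 13 is above the equilibrium price 10, so it binds.
At p = 13: qd = 101 - 4·13 = 49 and qs = 8·13 - 19 = 85.
Quantity traded falls to 49. At q = 49 the demand price is (101 - 49)/4 = 13 and the supply price is (19 + 49)/8 = 8.5.
Deadweight loss = ½ · (13 - 8.5) · (61 - 49) = ½ · 4.5 · 12 = 27.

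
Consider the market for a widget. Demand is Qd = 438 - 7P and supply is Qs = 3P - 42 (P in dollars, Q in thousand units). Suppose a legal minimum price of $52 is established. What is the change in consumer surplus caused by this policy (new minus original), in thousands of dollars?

-352

Setting quantity demanded equal to quantity supplied, 438 - 7P = 3P - 42, gives P* = 48 and Q* = 102.
The floor of 52 is above the equilibrium price 48, so it binds.
At P = 52: Qd = 438 - 7·52 = 74 and Qs = 3·52 - 42 = 114.
Consumer surplus without the control is ½ · (438/7 - 48) · 102 = 5202/7.
With the floor, consumers buy 74 units at 52, so CS = ½ · (438/7 - 52) · 74 = 2738/7.
Change in consumer surplus = 2738/7 - 5202/7 = -352.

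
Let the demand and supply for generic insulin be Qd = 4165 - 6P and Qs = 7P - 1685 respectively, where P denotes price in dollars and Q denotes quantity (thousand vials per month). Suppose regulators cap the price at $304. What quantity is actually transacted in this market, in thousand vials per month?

443

In a free market, 4165 - 6P = 7P - 1685 gives the equilibrium P* = 450, Q* = 1465.
Because the ceiling (304) lies below the market-clearing price, it is binding.
At P = 304: Qd = 4165 - 6·304 = 2341 and Qs = 7·304 - 1685 = 443.
The quantity actually transacted is the short side, supply: 443.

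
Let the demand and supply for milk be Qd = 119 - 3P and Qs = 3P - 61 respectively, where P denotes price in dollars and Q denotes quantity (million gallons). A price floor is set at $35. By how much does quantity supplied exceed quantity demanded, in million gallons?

30

Without the control the market clears where 119 - 3P = 3P - 61, i.e. P* = 30 and Q* = 29.
The floor of 35 is above the equilibrium price 30, so it binds.
At P = 35: Qd = 119 - 3·35 = 14 and Qs = 3·35 - 61 = 44.
Surplus = Qs - Qd = 44 - 14 = 30.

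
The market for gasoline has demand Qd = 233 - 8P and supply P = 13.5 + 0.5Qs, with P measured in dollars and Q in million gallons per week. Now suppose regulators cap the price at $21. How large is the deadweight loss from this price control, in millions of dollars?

Rearranging supply gives Qs = 2P - 27. Without the control the market clears where 233 - 8P = 2P - 27, i.e. P* = 26 and Q* = 25.
The ceiling of 21 is below the equilibrium price 26, so it binds.
At P = 21: Qd = 233 - 8·21 = 65 and Qs = 2·21 - 27 = 15.
Quantity traded falls to 15. At Q = 15 the demand price is (233 - 15)/8 = 27.25 and the supply price is (27 + 15)/2 = 21.
Deadweight loss = ½ · (27.25 - 21) · (25 - 15) = ½ · 6.25 · 10 = 31.25.

31.25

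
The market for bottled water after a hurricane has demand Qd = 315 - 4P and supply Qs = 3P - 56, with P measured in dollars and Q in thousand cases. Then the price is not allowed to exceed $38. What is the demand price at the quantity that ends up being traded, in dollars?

64.25

Setting quantity demanded equal to quantity supplied, 315 - 4P = 3P - 56, gives P* = 53 and Q* = 103.
The ceiling of 38 is below the equilibrium price 53, so it binds.
At P = 38: Qd = 315 - 4·38 = 163 and Qs = 3·38 - 56 = 58.
Only 58 units reach the market. On the demand curve, the marginal buyer's willingness to pay at Q = 58 is (315 - 58)/4 = 64.25.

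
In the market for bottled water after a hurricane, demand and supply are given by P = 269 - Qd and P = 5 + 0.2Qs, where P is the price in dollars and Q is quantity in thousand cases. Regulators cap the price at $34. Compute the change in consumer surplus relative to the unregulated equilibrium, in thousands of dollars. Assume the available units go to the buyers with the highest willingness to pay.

-637.5

Rearranging demand gives Qd = 269 - P; rearranging supply gives Qs = 5P - 25. Without the control the market clears where 269 - P = 5P - 25, i.e. P* = 49 and Q* = 220.
The ceiling of 34 is below the equilibrium price 49, so it binds.
At P = 34: Qd = 269 - 34 = 235 and Qs = 5·34 - 25 = 145.
Consumer surplus without the control is ½ · (269 - 49) · 220 = 24200.
With the ceiling, 145 units are sold at 34 (assume they go to the highest-value buyers). The demand price at Q = 145 is 124, so CS = ½ · [(269 - 34) + (124 - 34)] · 145 = 23562.5.
Change in consumer surplus = 23562.5 - 24200 = -637.5.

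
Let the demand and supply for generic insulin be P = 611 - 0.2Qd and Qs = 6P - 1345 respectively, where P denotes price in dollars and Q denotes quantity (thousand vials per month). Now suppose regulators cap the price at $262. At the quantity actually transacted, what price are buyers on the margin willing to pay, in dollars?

565.6

Rearranging demand gives Qd = 3055 - 5P. Without the control the market clears where 3055 - 5P = 6P - 1345, i.e. P* = 400 and Q* = 1055.
Since 262 < 400, the ceiling is binding.
At P = 262: Qd = 3055 - 5·262 = 1745 and Qs = 6·262 - 1345 = 227.
Only 227 units reach the market. On the demand curve, the marginal buyer's willingness to pay at Q = 227 is (3055 - 227)/5 = 565.6.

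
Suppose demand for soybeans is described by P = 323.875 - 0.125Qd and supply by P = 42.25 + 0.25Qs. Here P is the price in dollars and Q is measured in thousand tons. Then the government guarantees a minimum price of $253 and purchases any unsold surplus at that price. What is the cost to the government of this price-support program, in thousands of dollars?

69828

Rearranging demand gives Qd = 2591 - 8P; rearranging supply gives Qs = 4P - 169. In a free market, 2591 - 8P = 4P - 169 gives the equilibrium P* = 230, Q* = 751.
Because the floor (253) lies above the market-clearing price, it is binding.
At P = 253: Qd = 2591 - 8·253 = 567 and Qs = 4·253 - 169 = 843.
Surplus = Qs - Qd = 276.
Government expenditure = surplus × support price = 276 × 253 = 69828.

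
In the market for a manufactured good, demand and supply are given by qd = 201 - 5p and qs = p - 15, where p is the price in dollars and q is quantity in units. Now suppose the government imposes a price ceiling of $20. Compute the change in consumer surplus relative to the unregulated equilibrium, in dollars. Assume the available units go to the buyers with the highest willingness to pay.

54.4

In a free market, 201 - 5p = p - 15 gives the equilibrium p* = 36, q* = 21.
Because the ceiling (20) lies below the market-clearing price, it is binding.
At p = 20: qd = 201 - 5·20 = 101 and qs = 20 - 15 = 5.
Consumer surplus without the control is ½ · (40.2 - 36) · 21 = 44.1.
With the ceiling, 5 units are sold at 20 (assume they go to the highest-value buyers). The demand price at q = 5 is 39.2, so CS = ½ · [(40.2 - 20) + (39.2 - 20)] · 5 = 98.5.
Change in consumer surplus = 98.5 - 44.1 = 54.4.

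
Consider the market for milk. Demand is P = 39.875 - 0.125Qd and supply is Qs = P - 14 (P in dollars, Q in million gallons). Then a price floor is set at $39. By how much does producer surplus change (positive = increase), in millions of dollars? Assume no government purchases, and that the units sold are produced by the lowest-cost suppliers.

Rearranging demand gives Qd = 319 - 8P. Setting quantity demanded equal to quantity supplied, 319 - 8P = P - 14, gives P* = 37 and Q* = 23.
The floor of 39 is above the equilibrium price 37, so it binds.
At P = 39: Qd = 319 - 8·39 = 7 and Qs = 39 - 14 = 25.
Producer surplus without the control is ½ · (37 - 14) · 23 = 264.5.
With the floor, 7 units are sold at 39. The supply price at Q = 7 is 21, so PS = ½ · [(39 - 14) + (39 - 21)] · 7 = 150.5.
Change in producer surplus = 150.5 - 264.5 = -114.

-114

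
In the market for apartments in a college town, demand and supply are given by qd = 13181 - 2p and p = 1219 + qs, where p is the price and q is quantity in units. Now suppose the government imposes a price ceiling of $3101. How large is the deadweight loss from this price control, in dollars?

Rearranging supply gives qs = p - 1219. Equilibrium: 13181 - 2p = p - 1219, so 14400 = 3p and p* = 4800, q* = 3581.
Because the ceiling (3101) lies below the market-clearing price, it is binding.
At p = 3101: qd = 13181 - 2·3101 = 6979 and qs = 3101 - 1219 = 1882.
Quantity traded falls to 1882. At q = 1882 the demand price is (13181 - 1882)/2 = 5649.5 and the supply price is 1219 + 1882 = 3101.
Deadweight loss = ½ · (5649.5 - 3101) · (3581 - 1882) = ½ · 2548.5 · 1699 = 2164950.75.

2164950.75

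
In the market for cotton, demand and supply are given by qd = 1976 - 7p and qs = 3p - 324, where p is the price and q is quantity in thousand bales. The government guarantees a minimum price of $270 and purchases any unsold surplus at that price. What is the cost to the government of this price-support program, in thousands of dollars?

Without the control the market clears where 1976 - 7p = 3p - 324, i.e. p* = 230 and q* = 366.
Because the floor (270) lies above the market-clearing price, it is binding.
At p = 270: qd = 1976 - 7·270 = 86 and qs = 3·270 - 324 = 486.
Surplus = qs - qd = 400.
Government expenditure = surplus × support price = 400 × 270 = 108000.

108000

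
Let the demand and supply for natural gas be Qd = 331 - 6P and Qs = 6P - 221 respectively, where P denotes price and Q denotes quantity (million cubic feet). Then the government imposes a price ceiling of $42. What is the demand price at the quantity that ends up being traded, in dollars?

Setting quantity demanded equal to quantity supplied, 331 - 6P = 6P - 221, gives P* = 46 and Q* = 55.
Since 42 < 46, the ceiling is binding.
At P = 42: Qd = 331 - 6·42 = 79 and Qs = 6·42 - 221 = 31.
Only 31 units reach the market. On the demand curve, the marginal buyer's willingness to pay at Q = 31 is (331 - 31)/6 = 50.

50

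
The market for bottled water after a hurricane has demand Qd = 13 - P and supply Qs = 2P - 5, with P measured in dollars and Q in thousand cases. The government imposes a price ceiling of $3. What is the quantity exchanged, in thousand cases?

In a free market, 13 - P = 2P - 5 gives the equilibrium P* = 6, Q* = 7.
Because the ceiling (3) lies below the market-clearing price, it is binding.
At P = 3: Qd = 13 - 3 = 10 and Qs = 2·3 - 5 = 1.
The quantity actually transacted is the short side, supply: 1.

1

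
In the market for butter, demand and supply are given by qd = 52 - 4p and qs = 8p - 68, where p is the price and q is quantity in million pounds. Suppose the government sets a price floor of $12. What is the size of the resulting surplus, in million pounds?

24

Setting quantity demanded equal to quantity supplied, 52 - 4p = 8p - 68, gives p* = 10 and q* = 12.
Since 12 > 10, the floor is binding.
At p = 12: qd = 52 - 4·12 = 4 and qs = 8·12 - 68 = 28.
Surplus = qs - qd = 28 - 4 = 24.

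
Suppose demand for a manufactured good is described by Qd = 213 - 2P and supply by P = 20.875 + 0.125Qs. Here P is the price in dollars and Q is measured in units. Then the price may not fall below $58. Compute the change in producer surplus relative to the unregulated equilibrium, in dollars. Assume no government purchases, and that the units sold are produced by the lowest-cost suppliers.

1840

Rearranging supply gives Qs = 8P - 167. Without the control the market clears where 213 - 2P = 8P - 167, i.e. P* = 38 and Q* = 137.
Since 58 > 38, the floor is binding.
At P = 58: Qd = 213 - 2·58 = 97 and Qs = 8·58 - 167 = 297.
Producer surplus without the control is ½ · (38 - 20.875) · 137 = 1173.0625.
With the floor, 97 units are sold at 58. The supply price at Q = 97 is 33, so PS = ½ · [(58 - 20.875) + (58 - 33)] · 97 = 3013.0625.
Change in producer surplus = 3013.0625 - 1173.0625 = 1840.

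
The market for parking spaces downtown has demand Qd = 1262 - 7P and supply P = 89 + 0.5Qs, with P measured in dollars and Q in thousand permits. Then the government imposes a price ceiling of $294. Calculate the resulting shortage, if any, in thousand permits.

0

Rearranging supply gives Qs = 2P - 178. Equilibrium: 1262 - 7P = 2P - 178, so 1440 = 9P and P* = 160, Q* = 142.
Since 294 is above P* = 160, the ceiling does not bind and the free-market outcome prevails.
Since the control does not bind, there is no shortage.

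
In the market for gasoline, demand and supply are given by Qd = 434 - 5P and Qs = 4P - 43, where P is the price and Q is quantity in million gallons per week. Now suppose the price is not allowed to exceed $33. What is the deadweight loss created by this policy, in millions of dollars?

Without the control the market clears where 434 - 5P = 4P - 43, i.e. P* = 53 and Q* = 169.
Since 33 < 53, the ceiling is binding.
At P = 33: Qd = 434 - 5·33 = 269 and Qs = 4·33 - 43 = 89.
Quantity traded falls to 89. At Q = 89 the demand price is (434 - 89)/5 = 69 and the supply price is (43 + 89)/4 = 33.
Deadweight loss = ½ · (69 - 33) · (169 - 89) = ½ · 36 · 80 = 1440.

1440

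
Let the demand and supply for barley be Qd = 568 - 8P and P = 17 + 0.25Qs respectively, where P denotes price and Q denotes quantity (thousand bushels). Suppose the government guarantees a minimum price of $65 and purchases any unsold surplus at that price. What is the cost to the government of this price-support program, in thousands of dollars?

Rearranging supply gives Qs = 4P - 68. In a free market, 568 - 8P = 4P - 68 gives the equilibrium P* = 53, Q* = 144.
The floor of 65 is above the equilibrium price 53, so it binds.
At P = 65: Qd = 568 - 8·65 = 48 and Qs = 4·65 - 68 = 192.
Surplus = Qs - Qd = 144.
Government expenditure = surplus × support price = 144 × 65 = 9360.

9360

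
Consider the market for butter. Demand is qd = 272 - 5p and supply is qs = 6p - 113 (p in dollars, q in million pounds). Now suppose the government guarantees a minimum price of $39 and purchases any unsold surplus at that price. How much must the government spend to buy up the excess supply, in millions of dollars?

In a free market, 272 - 5p = 6p - 113 gives the equilibrium p* = 35, q* = 97.
Since 39 > 35, the floor is binding.
At p = 39: qd = 272 - 5·39 = 77 and qs = 6·39 - 113 = 121.
Surplus = qs - qd = 44.
Government expenditure = surplus × support price = 44 × 39 = 1716.

1716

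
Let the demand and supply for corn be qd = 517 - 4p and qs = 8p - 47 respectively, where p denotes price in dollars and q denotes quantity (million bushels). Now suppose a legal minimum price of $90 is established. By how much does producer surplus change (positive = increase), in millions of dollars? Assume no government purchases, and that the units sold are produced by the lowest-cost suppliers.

Setting quantity demanded equal to quantity supplied, 517 - 4p = 8p - 47, gives p* = 47 and q* = 329.
The floor of 90 is above the equilibrium price 47, so it binds.
At p = 90: qd = 517 - 4·90 = 157 and qs = 8·90 - 47 = 673.
Producer surplus without the control is ½ · (47 - 5.875) · 329 = 6765.0625.
With the floor, 157 units are sold at 90. The supply price at q = 157 is 25.5, so PS = ½ · [(90 - 5.875) + (90 - 25.5)] · 157 = 11667.0625.
Change in producer surplus = 11667.0625 - 6765.0625 = 4902.

4902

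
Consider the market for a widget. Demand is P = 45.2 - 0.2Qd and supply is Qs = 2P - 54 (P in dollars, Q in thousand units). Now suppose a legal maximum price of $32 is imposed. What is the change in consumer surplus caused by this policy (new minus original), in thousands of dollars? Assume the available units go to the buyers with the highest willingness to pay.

54.4

Rearranging demand gives Qd = 226 - 5P. In a free market, 226 - 5P = 2P - 54 gives the equilibrium P* = 40, Q* = 26.
The ceiling of 32 is below the equilibrium price 40, so it binds.
At P = 32: Qd = 226 - 5·32 = 66 and Qs = 2·32 - 54 = 10.
Consumer surplus without the control is ½ · (45.2 - 40) · 26 = 67.6.
With the ceiling, 10 units are sold at 32 (assume they go to the highest-value buyers). The demand price at Q = 10 is 43.2, so CS = ½ · [(45.2 - 32) + (43.2 - 32)] · 10 = 122.
Change in consumer surplus = 122 - 67.6 = 54.4.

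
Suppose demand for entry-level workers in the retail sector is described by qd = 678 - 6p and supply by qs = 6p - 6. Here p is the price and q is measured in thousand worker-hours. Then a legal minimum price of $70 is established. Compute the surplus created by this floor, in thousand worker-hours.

In a free market, 678 - 6p = 6p - 6 gives the equilibrium p* = 57, q* = 336.
The floor of 70 is above the equilibrium price 57, so it binds.
At p = 70: qd = 678 - 6·70 = 258 and qs = 6·70 - 6 = 414.
Surplus = qs - qd = 414 - 258 = 156.

156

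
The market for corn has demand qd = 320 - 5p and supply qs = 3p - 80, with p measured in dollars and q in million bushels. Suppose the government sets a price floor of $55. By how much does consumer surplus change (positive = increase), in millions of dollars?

-287.5

Setting quantity demanded equal to quantity supplied, 320 - 5p = 3p - 80, gives p* = 50 and q* = 70.
Since 55 > 50, the floor is binding.
At p = 55: qd = 320 - 5·55 = 45 and qs = 3·55 - 80 = 85.
Consumer surplus without the control is ½ · (64 - 50) · 70 = 490.
With the floor, consumers buy 45 units at 55, so CS = ½ · (64 - 55) · 45 = 202.5.
Change in consumer surplus = 202.5 - 490 = -287.5.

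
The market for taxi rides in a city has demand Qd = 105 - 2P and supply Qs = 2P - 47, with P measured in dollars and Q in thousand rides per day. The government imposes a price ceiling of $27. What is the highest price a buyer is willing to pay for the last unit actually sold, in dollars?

49

In a free market, 105 - 2P = 2P - 47 gives the equilibrium P* = 38, Q* = 29.
Because the ceiling (27) lies below the market-clearing price, it is binding.
At P = 27: Qd = 105 - 2·27 = 51 and Qs = 2·27 - 47 = 7.
Only 7 units reach the market. On the demand curve, the marginal buyer's willingness to pay at Q = 7 is (105 - 7)/2 = 49.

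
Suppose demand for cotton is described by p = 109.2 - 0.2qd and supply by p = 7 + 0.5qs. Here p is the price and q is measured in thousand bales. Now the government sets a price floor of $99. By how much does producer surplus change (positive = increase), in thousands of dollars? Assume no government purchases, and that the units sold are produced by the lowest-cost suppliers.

-1287.25

Rearranging demand gives qd = 546 - 5p; rearranging supply gives qs = 2p - 14. Without the control the market clears where 546 - 5p = 2p - 14, i.e. p* = 80 and q* = 146.
The floor of 99 is above the equilibrium price 80, so it binds.
At p = 99: qd = 546 - 5·99 = 51 and qs = 2·99 - 14 = 184.
Producer surplus without the control is ½ · (80 - 7) · 146 = 5329.
With the floor, 51 units are sold at 99. The supply price at q = 51 is 32.5, so PS = ½ · [(99 - 7) + (99 - 32.5)] · 51 = 4041.75.
Change in producer surplus = 4041.75 - 5329 = -1287.25.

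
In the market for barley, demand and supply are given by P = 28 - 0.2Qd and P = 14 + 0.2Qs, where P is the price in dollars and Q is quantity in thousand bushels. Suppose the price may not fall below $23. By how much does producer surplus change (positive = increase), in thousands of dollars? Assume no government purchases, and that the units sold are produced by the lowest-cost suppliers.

40

Rearranging demand gives Qd = 140 - 5P; rearranging supply gives Qs = 5P - 70. In a free market, 140 - 5P = 5P - 70 gives the equilibrium P* = 21, Q* = 35.
Because the floor (23) lies above the market-clearing price, it is binding.
At P = 23: Qd = 140 - 5·23 = 25 and Qs = 5·23 - 70 = 45.
Producer surplus without the control is ½ · (21 - 14) · 35 = 122.5.
With the floor, 25 units are sold at 23. The supply price at Q = 25 is 19, so PS = ½ · [(23 - 14) + (23 - 19)] · 25 = 162.5.
Change in producer surplus = 162.5 - 122.5 = 40.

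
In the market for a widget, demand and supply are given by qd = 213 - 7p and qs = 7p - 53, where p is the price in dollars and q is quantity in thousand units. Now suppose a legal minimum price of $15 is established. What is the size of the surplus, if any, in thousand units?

In a free market, 213 - 7p = 7p - 53 gives the equilibrium p* = 19, q* = 80.
The floor of 15 is below the equilibrium price 19, so it is not binding; the market clears at p* = 19, q* = 80.
Since the control does not bind, there is no surplus.

0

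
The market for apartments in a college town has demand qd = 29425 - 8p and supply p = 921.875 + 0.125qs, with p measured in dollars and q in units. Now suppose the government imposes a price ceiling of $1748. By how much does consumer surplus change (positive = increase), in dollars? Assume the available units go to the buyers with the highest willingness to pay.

2429352

Rearranging supply gives qs = 8p - 7375. Setting quantity demanded equal to quantity supplied, 29425 - 8p = 8p - 7375, gives p* = 2300 and q* = 11025.
Since 1748 < 2300, the ceiling is binding.
At p = 1748: qd = 29425 - 8·1748 = 15441 and qs = 8·1748 - 7375 = 6609.
Consumer surplus without the control is ½ · (3678.125 - 2300) · 11025 = 7596914.0625.
With the ceiling, 6609 units are sold at 1748 (assume they go to the highest-value buyers). The demand price at q = 6609 is 2852, so CS = ½ · [(3678.125 - 1748) + (2852 - 1748)] · 6609 = 10026266.0625.
Change in consumer surplus = 10026266.0625 - 7596914.0625 = 2429352.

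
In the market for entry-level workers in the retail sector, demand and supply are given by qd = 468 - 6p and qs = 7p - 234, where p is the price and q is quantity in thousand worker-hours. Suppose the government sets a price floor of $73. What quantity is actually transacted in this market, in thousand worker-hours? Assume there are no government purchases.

30

Setting quantity demanded equal to quantity supplied, 468 - 6p = 7p - 234, gives p* = 54 and q* = 144.
The floor of 73 is above the equilibrium price 54, so it binds.
At p = 73: qd = 468 - 6·73 = 30 and qs = 7·73 - 234 = 277.
The quantity actually transacted is the short side, demand: 30.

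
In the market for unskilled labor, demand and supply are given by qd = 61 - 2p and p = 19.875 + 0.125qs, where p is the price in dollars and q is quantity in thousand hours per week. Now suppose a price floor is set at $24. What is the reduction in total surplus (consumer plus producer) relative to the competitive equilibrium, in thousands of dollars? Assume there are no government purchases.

Rearranging supply gives qs = 8p - 159. Setting quantity demanded equal to quantity supplied, 61 - 2p = 8p - 159, gives p* = 22 and q* = 17.
The floor of 24 is above the equilibrium price 22, so it binds.
At p = 24: qd = 61 - 2·24 = 13 and qs = 8·24 - 159 = 33.
Quantity traded falls to 13. At q = 13 the demand price is (61 - 13)/2 = 24 and the supply price is (159 + 13)/8 = 21.5.
Deadweight loss = ½ · (24 - 21.5) · (17 - 13) = ½ · 2.5 · 4 = 5.

5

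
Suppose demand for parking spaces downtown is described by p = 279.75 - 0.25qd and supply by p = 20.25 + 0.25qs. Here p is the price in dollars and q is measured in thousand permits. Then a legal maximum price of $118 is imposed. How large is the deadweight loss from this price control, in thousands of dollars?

Rearranging demand gives qd = 1119 - 4p; rearranging supply gives qs = 4p - 81. In a free market, 1119 - 4p = 4p - 81 gives the equilibrium p* = 150, q* = 519.
Because the ceiling (118) lies below the market-clearing price, it is binding.
At p = 118: qd = 1119 - 4·118 = 647 and qs = 4·118 - 81 = 391.
Quantity traded falls to 391. At q = 391 the demand price is (1119 - 391)/4 = 182 and the supply price is (81 + 391)/4 = 118.
Deadweight loss = ½ · (182 - 118) · (519 - 391) = ½ · 64 · 128 = 4096.

4096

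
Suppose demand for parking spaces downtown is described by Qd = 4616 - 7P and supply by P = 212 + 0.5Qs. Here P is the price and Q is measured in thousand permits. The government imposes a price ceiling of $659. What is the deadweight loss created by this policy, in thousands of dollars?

0

Rearranging supply gives Qs = 2P - 424. Equilibrium: 4616 - 7P = 2P - 424, so 5040 = 9P and P* = 560, Q* = 696.
Since 659 is above P* = 560, the ceiling does not bind and the free-market outcome prevails.
Since the control does not bind, no trades are prevented and deadweight loss is zero.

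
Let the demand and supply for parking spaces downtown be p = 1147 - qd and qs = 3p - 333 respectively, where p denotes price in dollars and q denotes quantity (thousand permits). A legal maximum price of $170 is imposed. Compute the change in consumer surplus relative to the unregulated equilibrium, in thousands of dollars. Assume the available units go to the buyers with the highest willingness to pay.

Rearranging demand gives qd = 1147 - p. Without the control the market clears where 1147 - p = 3p - 333, i.e. p* = 370 and q* = 777.
The ceiling of 170 is below the equilibrium price 370, so it binds.
At p = 170: qd = 1147 - 170 = 977 and qs = 3·170 - 333 = 177.
Consumer surplus without the control is ½ · (1147 - 370) · 777 = 301864.5.
With the ceiling, 177 units are sold at 170 (assume they go to the highest-value buyers). The demand price at q = 177 is 970, so CS = ½ · [(1147 - 170) + (970 - 170)] · 177 = 157264.5.
Change in consumer surplus = 157264.5 - 301864.5 = -144600.

-144600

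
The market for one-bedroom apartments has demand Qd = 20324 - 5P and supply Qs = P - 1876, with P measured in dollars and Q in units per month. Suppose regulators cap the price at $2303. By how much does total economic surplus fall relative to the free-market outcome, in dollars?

1170965.4

Without the control the market clears where 20324 - 5P = P - 1876, i.e. P* = 3700 and Q* = 1824.
Since 2303 < 3700, the ceiling is binding.
At P = 2303: Qd = 20324 - 5·2303 = 8809 and Qs = 2303 - 1876 = 427.
Quantity traded falls to 427. At Q = 427 the demand price is (20324 - 427)/5 = 3979.4 and the supply price is 1876 + 427 = 2303.
Deadweight loss = ½ · (3979.4 - 2303) · (1824 - 427) = ½ · 1676.4 · 1397 = 1170965.4.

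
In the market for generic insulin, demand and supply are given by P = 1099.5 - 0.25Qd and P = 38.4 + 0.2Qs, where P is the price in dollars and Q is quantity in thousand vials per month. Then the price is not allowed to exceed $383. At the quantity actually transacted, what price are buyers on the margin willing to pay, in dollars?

668.75

Rearranging demand gives Qd = 4398 - 4P; rearranging supply gives Qs = 5P - 192. Setting quantity demanded equal to quantity supplied, 4398 - 4P = 5P - 192, gives P* = 510 and Q* = 2358.
Since 383 < 510, the ceiling is binding.
At P = 383: Qd = 4398 - 4·383 = 2866 and Qs = 5·383 - 192 = 1723.
Only 1723 units reach the market. On the demand curve, the marginal buyer's willingness to pay at Q = 1723 is (4398 - 1723)/4 = 668.75.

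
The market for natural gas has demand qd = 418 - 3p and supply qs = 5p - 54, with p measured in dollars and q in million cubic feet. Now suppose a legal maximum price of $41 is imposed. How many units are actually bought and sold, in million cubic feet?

Without the control the market clears where 418 - 3p = 5p - 54, i.e. p* = 59 and q* = 241.
Since 41 < 59, the ceiling is binding.
At p = 41: qd = 418 - 3·41 = 295 and qs = 5·41 - 54 = 151.
The quantity actually transacted is the short side, supply: 151.

151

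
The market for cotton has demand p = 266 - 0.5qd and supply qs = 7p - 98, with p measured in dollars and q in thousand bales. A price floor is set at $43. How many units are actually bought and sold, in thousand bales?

392

Rearranging demand gives qd = 532 - 2p. Setting quantity demanded equal to quantity supplied, 532 - 2p = 7p - 98, gives p* = 70 and q* = 392.
The floor of 43 is below the equilibrium price 70, so it is not binding; the market clears at p* = 70, q* = 392.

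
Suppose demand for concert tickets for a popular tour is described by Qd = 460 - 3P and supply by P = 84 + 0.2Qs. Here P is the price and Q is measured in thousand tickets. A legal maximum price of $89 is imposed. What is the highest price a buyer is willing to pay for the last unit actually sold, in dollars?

Rearranging supply gives Qs = 5P - 420. Setting quantity demanded equal to quantity supplied, 460 - 3P = 5P - 420, gives P* = 110 and Q* = 130.
Since 89 < 110, the ceiling is binding.
At P = 89: Qd = 460 - 3·89 = 193 and Qs = 5·89 - 420 = 25.
Only 25 units reach the market. On the demand curve, the marginal buyer's willingness to pay at Q = 25 is (460 - 25)/3 = 145.

145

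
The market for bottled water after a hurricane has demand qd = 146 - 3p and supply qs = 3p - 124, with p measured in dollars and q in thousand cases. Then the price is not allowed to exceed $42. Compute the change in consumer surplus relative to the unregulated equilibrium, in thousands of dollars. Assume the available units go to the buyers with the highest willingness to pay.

Without the control the market clears where 146 - 3p = 3p - 124, i.e. p* = 45 and q* = 11.
Since 42 < 45, the ceiling is binding.
At p = 42: qd = 146 - 3·42 = 20 and qs = 3·42 - 124 = 2.
Consumer surplus without the control is ½ · (146/3 - 45) · 11 = 121/6.
With the ceiling, 2 units are sold at 42 (assume they go to the highest-value buyers). The demand price at q = 2 is 48, so CS = ½ · [(146/3 - 42) + (48 - 42)] · 2 = 38/3.
Change in consumer surplus = 38/3 - 121/6 = -7.5.

-7.5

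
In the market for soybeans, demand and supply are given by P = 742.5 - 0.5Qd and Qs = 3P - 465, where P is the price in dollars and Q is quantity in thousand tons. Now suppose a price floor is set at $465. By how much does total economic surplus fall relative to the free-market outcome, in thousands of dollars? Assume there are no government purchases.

Rearranging demand gives Qd = 1485 - 2P. Setting quantity demanded equal to quantity supplied, 1485 - 2P = 3P - 465, gives P* = 390 and Q* = 705.
The floor of 465 is above the equilibrium price 390, so it binds.
At P = 465: Qd = 1485 - 2·465 = 555 and Qs = 3·465 - 465 = 930.
Quantity traded falls to 555. At Q = 555 the demand price is (1485 - 555)/2 = 465 and the supply price is (465 + 555)/3 = 340.
Deadweight loss = ½ · (465 - 340) · (705 - 555) = ½ · 125 · 150 = 9375.

9375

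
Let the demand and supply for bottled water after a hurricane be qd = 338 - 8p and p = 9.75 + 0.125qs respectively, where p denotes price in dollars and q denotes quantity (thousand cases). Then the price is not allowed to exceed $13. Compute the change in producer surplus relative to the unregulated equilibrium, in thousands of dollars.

Rearranging supply gives qs = 8p - 78. In a free market, 338 - 8p = 8p - 78 gives the equilibrium p* = 26, q* = 130.
Because the ceiling (13) lies below the market-clearing price, it is binding.
At p = 13: qd = 338 - 8·13 = 234 and qs = 8·13 - 78 = 26.
Producer surplus without the control is ½ · (26 - 9.75) · 130 = 1056.25.
With the ceiling, producers sell 26 units at 13, so PS = ½ · (13 - 9.75) · 26 = 42.25.
Change in producer surplus = 42.25 - 1056.25 = -1014.

-1014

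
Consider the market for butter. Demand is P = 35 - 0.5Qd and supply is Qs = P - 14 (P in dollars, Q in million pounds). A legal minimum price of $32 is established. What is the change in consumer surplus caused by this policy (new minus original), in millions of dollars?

-40

Rearranging demand gives Qd = 70 - 2P. Without the control the market clears where 70 - 2P = P - 14, i.e. P* = 28 and Q* = 14.
Since 32 > 28, the floor is binding.
At P = 32: Qd = 70 - 2·32 = 6 and Qs = 32 - 14 = 18.
Consumer surplus without the control is ½ · (35 - 28) · 14 = 49.
With the floor, consumers buy 6 units at 32, so CS = ½ · (35 - 32) · 6 = 9.
Change in consumer surplus = 9 - 49 = -40.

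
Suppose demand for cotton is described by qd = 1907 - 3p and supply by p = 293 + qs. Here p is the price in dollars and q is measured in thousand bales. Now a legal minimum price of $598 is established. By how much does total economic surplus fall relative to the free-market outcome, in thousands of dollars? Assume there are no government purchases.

Rearranging supply gives qs = p - 293. Equilibrium: 1907 - 3p = p - 293, so 2200 = 4p and p* = 550, q* = 257.
The floor of 598 is above the equilibrium price 550, so it binds.
At p = 598: qd = 1907 - 3·598 = 113 and qs = 598 - 293 = 305.
Quantity traded falls to 113. At q = 113 the demand price is (1907 - 113)/3 = 598 and the supply price is 293 + 113 = 406.
Deadweight loss = ½ · (598 - 406) · (257 - 113) = ½ · 192 · 144 = 13824.

13824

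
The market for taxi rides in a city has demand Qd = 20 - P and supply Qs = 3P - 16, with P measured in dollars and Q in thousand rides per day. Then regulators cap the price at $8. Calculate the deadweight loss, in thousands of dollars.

Without the control the market clears where 20 - P = 3P - 16, i.e. P* = 9 and Q* = 11.
Because the ceiling (8) lies below the market-clearing price, it is binding.
At P = 8: Qd = 20 - 8 = 12 and Qs = 3·8 - 16 = 8.
Quantity traded falls to 8. At Q = 8 the demand price is 20 - 8 = 12 and the supply price is (16 + 8)/3 = 8.
Deadweight loss = ½ · (12 - 8) · (11 - 8) = ½ · 4 · 3 = 6.

6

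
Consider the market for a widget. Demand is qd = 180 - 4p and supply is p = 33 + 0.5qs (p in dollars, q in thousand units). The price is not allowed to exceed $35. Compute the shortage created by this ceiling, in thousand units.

36

Rearranging supply gives qs = 2p - 66. Equilibrium: 180 - 4p = 2p - 66, so 246 = 6p and p* = 41, q* = 16.
The ceiling of 35 is below the equilibrium price 41, so it binds.
At p = 35: qd = 180 - 4·35 = 40 and qs = 2·35 - 66 = 4.
Shortage = qd - qs = 40 - 4 = 36.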